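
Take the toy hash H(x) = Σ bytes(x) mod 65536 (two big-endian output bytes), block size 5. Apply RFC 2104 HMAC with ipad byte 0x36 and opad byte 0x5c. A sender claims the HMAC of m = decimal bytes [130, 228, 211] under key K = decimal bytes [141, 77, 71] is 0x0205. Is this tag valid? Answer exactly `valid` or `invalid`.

Key decimal bytes [141, 77, 71] = 8d 4d 47 is 3 bytes ≤ B = 5; zero-pad to 5 bytes: K' = 8d 4d 47 00 00.
K' ⊕ ipad = bb 7b 71 36 36; K' ⊕ opad = d1 11 1b 5c 5c.
Inner hash: sum = 187+123+113+54+54+130+228+211 = 1100 → 04 4c.
Outer hash (recomputed tag): sum = 209+17+27+92+92+4+76 = 517 → 02 05.
Recomputed tag = 0205; claimed = 0205 → match.

valid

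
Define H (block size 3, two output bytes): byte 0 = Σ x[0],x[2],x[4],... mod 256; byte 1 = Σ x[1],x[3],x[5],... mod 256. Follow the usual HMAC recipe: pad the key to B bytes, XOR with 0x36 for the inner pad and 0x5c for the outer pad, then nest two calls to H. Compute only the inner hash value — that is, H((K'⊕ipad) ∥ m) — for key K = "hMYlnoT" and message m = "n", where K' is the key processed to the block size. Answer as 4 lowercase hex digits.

eb8c

Key "hMYlnoT" = 68 4d 59 6c 6e 6f 54 is 7 bytes > B = 3, so hash it first: H(key) = 83 28, then zero-pad to 3 bytes: K' = 83 28 00.
K' ⊕ ipad = b5 1e 36.
Inner input = b5 1e 36 ∥ 6e.
Inner hash: even-index sum = 235 mod 256 = 235; odd-index sum = 140 mod 256 = 140 → eb 8c.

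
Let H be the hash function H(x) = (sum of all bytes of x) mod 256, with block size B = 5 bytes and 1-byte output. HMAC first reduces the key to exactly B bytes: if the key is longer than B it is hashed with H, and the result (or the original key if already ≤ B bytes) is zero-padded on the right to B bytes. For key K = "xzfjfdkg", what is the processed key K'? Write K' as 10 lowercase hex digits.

5e00000000

|K| = 8 > B = 5, so first hash the key.
H(K): sum = 120+122+102+106+102+100+107+103 = 862; mod 256 = 94 → 5e.
Zero-pad H(K) = 5e to 5 bytes: K' = 5e 00 00 00 00.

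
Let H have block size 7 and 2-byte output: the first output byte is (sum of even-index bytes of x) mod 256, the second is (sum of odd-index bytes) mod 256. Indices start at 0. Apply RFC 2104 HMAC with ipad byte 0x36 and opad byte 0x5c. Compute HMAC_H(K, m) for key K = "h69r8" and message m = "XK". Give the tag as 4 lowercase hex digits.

Key "h69r8" = 68 36 39 72 38 is 5 bytes ≤ B = 7; zero-pad to 7 bytes: K' = 68 36 39 72 38 00 00.
K' ⊕ ipad = 5e 00 0f 44 0e 36 36.  K' ⊕ opad = 34 6a 65 2e 64 5c 5c.
Inner input = (K'⊕ipad) ∥ m = 5e 00 0f 44 0e 36 36 ∥ 58 4b.
Inner hash: even-index sum = 252 mod 256 = 252; odd-index sum = 210 mod 256 = 210 → fc d2.
Outer input = (K'⊕opad) ∥ inner = 34 6a 65 2e 64 5c 5c ∥ fc d2.
Outer hash (tag): even-index sum = 555 mod 256 = 43; odd-index sum = 496 mod 256 = 240 → 2b f0.

2bf0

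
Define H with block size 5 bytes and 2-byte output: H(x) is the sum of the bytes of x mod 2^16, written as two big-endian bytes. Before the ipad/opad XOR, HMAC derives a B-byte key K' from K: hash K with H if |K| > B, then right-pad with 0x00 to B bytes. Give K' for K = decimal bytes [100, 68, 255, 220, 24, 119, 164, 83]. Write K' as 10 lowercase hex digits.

|K| = 8 > B = 5, so first hash the key.
H(K): sum = 100+68+255+220+24+119+164+83 = 1033 → 04 09.
Zero-pad H(K) = 04 09 to 5 bytes: K' = 04 09 00 00 00.

0409000000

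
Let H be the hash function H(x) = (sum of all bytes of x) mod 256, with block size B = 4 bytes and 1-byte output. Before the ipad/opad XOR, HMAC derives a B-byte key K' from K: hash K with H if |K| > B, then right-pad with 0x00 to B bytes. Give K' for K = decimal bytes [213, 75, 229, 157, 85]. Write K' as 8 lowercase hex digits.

|K| = 5 > B = 4, so first hash the key.
H(K): sum = 213+75+229+157+85 = 759; mod 256 = 247 → f7.
Zero-pad H(K) = f7 to 4 bytes: K' = f7 00 00 00.

f7000000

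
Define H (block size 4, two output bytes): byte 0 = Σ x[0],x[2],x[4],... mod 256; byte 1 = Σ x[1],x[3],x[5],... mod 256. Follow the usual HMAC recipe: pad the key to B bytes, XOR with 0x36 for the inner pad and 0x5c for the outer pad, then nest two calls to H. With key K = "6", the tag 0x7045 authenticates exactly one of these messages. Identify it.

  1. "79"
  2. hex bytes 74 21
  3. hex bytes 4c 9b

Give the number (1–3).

Key "6" = 36 is 1 byte ≤ B = 4; zero-pad to 4 bytes: K' = 36 00 00 00.
K' ⊕ ipad = 00 36 36 36; K' ⊕ opad = 6a 5c 5c 5c.
m1: inner = H(00 36 36 36 37 39) = 6d a5; tag = H(6a 5c 5c 5c 6d a5) = 335d
m2: inner = H(00 36 36 36 74 21) = aa 8d; tag = H(6a 5c 5c 5c aa 8d) = 7045 ← matches
m3: inner = H(00 36 36 36 4c 9b) = 82 07; tag = H(6a 5c 5c 5c 82 07) = 48bf

2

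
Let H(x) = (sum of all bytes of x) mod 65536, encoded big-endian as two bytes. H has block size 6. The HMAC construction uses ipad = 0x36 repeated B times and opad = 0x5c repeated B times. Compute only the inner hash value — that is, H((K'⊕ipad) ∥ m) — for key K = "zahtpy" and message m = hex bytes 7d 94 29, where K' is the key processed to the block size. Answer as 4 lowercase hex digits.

0312

Key "zahtpy" = 7a 61 68 74 70 79 is exactly B = 6 bytes: K' = 7a 61 68 74 70 79.
K' ⊕ ipad = 4c 57 5e 42 46 4f.
Inner input = 4c 57 5e 42 46 4f ∥ 7d 94 29.
Inner hash: sum = 76+87+94+66+70+79+125+148+41 = 786 → 03 12.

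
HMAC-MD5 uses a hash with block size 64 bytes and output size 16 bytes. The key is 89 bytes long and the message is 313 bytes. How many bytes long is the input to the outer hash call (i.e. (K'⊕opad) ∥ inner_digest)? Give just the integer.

80

Key is 89 > 64 bytes, so it is hashed to 16 bytes then zero-padded to 64: |K'| = 64.
Outer input = (K'⊕opad) ∥ H(inner) → 64 + 16 = 80 bytes.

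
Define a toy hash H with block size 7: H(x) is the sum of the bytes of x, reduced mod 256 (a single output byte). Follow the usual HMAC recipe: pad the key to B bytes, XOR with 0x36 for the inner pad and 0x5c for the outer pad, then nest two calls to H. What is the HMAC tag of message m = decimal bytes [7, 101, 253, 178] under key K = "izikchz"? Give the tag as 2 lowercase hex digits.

e1

Key "izikchz" = 69 7a 69 6b 63 68 7a is exactly B = 7 bytes: K' = 69 7a 69 6b 63 68 7a.
K' ⊕ ipad = 5f 4c 5f 5d 55 5e 4c.  K' ⊕ opad = 35 26 35 37 3f 34 26.
Inner input = (K'⊕ipad) ∥ m = 5f 4c 5f 5d 55 5e 4c ∥ 07 65 fd b2.
Inner hash: sum = 95+76+95+93+85+94+76+7+101+253+178 = 1153; mod 256 = 129 → 81.
Outer input = (K'⊕opad) ∥ inner = 35 26 35 37 3f 34 26 ∥ 81.
Outer hash (tag): sum = 53+38+53+55+63+52+38+129 = 481; mod 256 = 225 → e1.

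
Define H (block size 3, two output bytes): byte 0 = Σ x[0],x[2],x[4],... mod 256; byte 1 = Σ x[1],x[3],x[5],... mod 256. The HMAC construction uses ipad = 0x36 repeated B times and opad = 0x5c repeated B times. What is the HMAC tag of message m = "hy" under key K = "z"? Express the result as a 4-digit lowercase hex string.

Key "z" = 7a is 1 byte ≤ B = 3; zero-pad to 3 bytes: K' = 7a 00 00.
K' ⊕ ipad = 4c 36 36.  K' ⊕ opad = 26 5c 5c.
Inner input = (K'⊕ipad) ∥ m = 4c 36 36 ∥ 68 79.
Inner hash: even-index sum = 251 mod 256 = 251; odd-index sum = 158 mod 256 = 158 → fb 9e.
Outer input = (K'⊕opad) ∥ inner = 26 5c 5c ∥ fb 9e.
Outer hash (tag): even-index sum = 288 mod 256 = 32; odd-index sum = 343 mod 256 = 87 → 20 57.

2057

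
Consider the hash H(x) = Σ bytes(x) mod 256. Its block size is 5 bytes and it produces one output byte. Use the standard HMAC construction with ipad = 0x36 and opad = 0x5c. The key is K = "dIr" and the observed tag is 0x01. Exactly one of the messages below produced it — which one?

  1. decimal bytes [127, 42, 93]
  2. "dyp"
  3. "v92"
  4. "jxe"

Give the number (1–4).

2

Key "dIr" = 64 49 72 is 3 bytes ≤ B = 5; zero-pad to 5 bytes: K' = 64 49 72 00 00.
K' ⊕ ipad = 52 7f 44 36 36; K' ⊕ opad = 38 15 2e 5c 5c.
m1: inner = H(52 7f 44 36 36 7f 2a 5d) = 87; tag = H(38 15 2e 5c 5c 87) = ba
m2: inner = H(52 7f 44 36 36 64 79 70) = ce; tag = H(38 15 2e 5c 5c ce) = 01 ← matches
m3: inner = H(52 7f 44 36 36 76 39 32) = 62; tag = H(38 15 2e 5c 5c 62) = 95
m4: inner = H(52 7f 44 36 36 6a 78 65) = c8; tag = H(38 15 2e 5c 5c c8) = fb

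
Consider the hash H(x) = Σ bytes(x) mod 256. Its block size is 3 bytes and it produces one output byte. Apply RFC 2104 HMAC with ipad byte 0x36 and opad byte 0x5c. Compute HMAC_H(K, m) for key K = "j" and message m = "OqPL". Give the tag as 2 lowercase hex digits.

12

Key "j" = 6a is 1 byte ≤ B = 3; zero-pad to 3 bytes: K' = 6a 00 00.
K' ⊕ ipad = 5c 36 36.  K' ⊕ opad = 36 5c 5c.
Inner input = (K'⊕ipad) ∥ m = 5c 36 36 ∥ 4f 71 50 4c.
Inner hash: sum = 92+54+54+79+113+80+76 = 548; mod 256 = 36 → 24.
Outer input = (K'⊕opad) ∥ inner = 36 5c 5c ∥ 24.
Outer hash (tag): sum = 54+92+92+36 = 274; mod 256 = 18 → 12.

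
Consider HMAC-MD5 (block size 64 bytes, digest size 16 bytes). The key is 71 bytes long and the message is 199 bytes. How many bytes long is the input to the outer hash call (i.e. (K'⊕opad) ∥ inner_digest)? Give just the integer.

Key is 71 > 64 bytes, so it is hashed to 16 bytes then zero-padded to 64: |K'| = 64.
Outer input = (K'⊕opad) ∥ H(inner) → 64 + 16 = 80 bytes.

80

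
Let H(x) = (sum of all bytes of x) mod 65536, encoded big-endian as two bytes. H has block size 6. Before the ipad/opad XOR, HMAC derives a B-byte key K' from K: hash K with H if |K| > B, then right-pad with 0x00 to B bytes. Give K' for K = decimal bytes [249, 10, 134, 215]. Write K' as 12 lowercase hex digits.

Key decimal bytes [249, 10, 134, 215] = f9 0a 86 d7 is 4 bytes ≤ B = 6; zero-pad to 6 bytes: K' = f9 0a 86 d7 00 00.

f90a86d70000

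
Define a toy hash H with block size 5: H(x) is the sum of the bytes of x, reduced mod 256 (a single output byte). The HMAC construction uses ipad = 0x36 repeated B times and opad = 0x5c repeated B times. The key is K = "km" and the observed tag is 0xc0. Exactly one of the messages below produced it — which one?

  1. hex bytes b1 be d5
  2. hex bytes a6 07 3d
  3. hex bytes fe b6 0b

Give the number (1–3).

2

Key "km" = 6b 6d is 2 bytes ≤ B = 5; zero-pad to 5 bytes: K' = 6b 6d 00 00 00.
K' ⊕ ipad = 5d 5b 36 36 36; K' ⊕ opad = 37 31 5c 5c 5c.
m1: inner = H(5d 5b 36 36 36 b1 be d5) = 9e; tag = H(37 31 5c 5c 5c 9e) = 1a
m2: inner = H(5d 5b 36 36 36 a6 07 3d) = 44; tag = H(37 31 5c 5c 5c 44) = c0 ← matches
m3: inner = H(5d 5b 36 36 36 fe b6 0b) = 19; tag = H(37 31 5c 5c 5c 19) = 95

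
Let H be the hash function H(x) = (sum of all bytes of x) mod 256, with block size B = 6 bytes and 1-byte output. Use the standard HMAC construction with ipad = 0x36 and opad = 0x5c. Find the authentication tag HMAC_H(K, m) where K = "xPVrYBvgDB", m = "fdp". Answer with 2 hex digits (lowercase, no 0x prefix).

9e

Key "xPVrYBvgDB" = 78 50 56 72 59 42 76 67 44 42 is 10 bytes > B = 6, so hash it first: H(key) = 8e, then zero-pad to 6 bytes: K' = 8e 00 00 00 00 00.
K' ⊕ ipad = b8 36 36 36 36 36.  K' ⊕ opad = d2 5c 5c 5c 5c 5c.
Inner input = (K'⊕ipad) ∥ m = b8 36 36 36 36 36 ∥ 66 64 70.
Inner hash: sum = 184+54+54+54+54+54+102+100+112 = 768; mod 256 = 0 → 00.
Outer input = (K'⊕opad) ∥ inner = d2 5c 5c 5c 5c 5c ∥ 00.
Outer hash (tag): sum = 210+92+92+92+92+92+0 = 670; mod 256 = 158 → 9e.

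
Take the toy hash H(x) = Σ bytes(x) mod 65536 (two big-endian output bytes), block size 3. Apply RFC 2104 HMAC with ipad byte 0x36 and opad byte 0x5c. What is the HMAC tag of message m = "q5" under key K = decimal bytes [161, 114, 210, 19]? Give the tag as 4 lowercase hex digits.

023f

Key decimal bytes [161, 114, 210, 19] = a1 72 d2 13 is 4 bytes > B = 3, so hash it first: H(key) = 01 f8, then zero-pad to 3 bytes: K' = 01 f8 00.
K' ⊕ ipad = 37 ce 36.  K' ⊕ opad = 5d a4 5c.
Inner input = (K'⊕ipad) ∥ m = 37 ce 36 ∥ 71 35.
Inner hash: sum = 55+206+54+113+53 = 481 → 01 e1.
Outer input = (K'⊕opad) ∥ inner = 5d a4 5c ∥ 01 e1.
Outer hash (tag): sum = 93+164+92+1+225 = 575 → 02 3f.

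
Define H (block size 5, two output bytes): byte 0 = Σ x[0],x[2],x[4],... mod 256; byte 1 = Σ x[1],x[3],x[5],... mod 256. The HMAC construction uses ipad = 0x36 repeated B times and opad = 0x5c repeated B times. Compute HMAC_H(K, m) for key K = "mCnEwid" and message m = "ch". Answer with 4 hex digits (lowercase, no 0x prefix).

025d

Key "mCnEwid" = 6d 43 6e 45 77 69 64 is 7 bytes > B = 5, so hash it first: H(key) = b6 f1, then zero-pad to 5 bytes: K' = b6 f1 00 00 00.
K' ⊕ ipad = 80 c7 36 36 36.  K' ⊕ opad = ea ad 5c 5c 5c.
Inner input = (K'⊕ipad) ∥ m = 80 c7 36 36 36 ∥ 63 68.
Inner hash: even-index sum = 340 mod 256 = 84; odd-index sum = 352 mod 256 = 96 → 54 60.
Outer input = (K'⊕opad) ∥ inner = ea ad 5c 5c 5c ∥ 54 60.
Outer hash (tag): even-index sum = 514 mod 256 = 2; odd-index sum = 349 mod 256 = 93 → 02 5d.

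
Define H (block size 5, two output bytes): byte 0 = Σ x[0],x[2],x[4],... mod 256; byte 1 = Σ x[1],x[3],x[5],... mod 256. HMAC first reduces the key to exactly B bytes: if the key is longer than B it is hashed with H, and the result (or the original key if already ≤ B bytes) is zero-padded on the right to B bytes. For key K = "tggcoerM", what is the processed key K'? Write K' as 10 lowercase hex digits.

|K| = 8 > B = 5, so first hash the key.
H(K): even-index sum = 444 mod 256 = 188; odd-index sum = 380 mod 256 = 124 → bc 7c.
Zero-pad H(K) = bc 7c to 5 bytes: K' = bc 7c 00 00 00.

bc7c000000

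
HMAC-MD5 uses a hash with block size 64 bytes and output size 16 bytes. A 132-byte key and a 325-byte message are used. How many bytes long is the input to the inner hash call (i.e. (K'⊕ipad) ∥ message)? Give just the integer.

Key is 132 > 64 bytes, so it is hashed to 16 bytes then zero-padded to 64: |K'| = 64.
Inner input = (K'⊕ipad) ∥ m → 64 + 325 = 389 bytes.

389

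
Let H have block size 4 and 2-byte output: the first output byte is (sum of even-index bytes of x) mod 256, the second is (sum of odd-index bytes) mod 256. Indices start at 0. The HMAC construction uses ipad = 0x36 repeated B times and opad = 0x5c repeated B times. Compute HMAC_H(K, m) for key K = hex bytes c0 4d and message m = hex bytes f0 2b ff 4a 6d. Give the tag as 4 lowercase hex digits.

Key hex bytes c0 4d is 2 bytes ≤ B = 4; zero-pad to 4 bytes: K' = c0 4d 00 00.
K' ⊕ ipad = f6 7b 36 36.  K' ⊕ opad = 9c 11 5c 5c.
Inner input = (K'⊕ipad) ∥ m = f6 7b 36 36 ∥ f0 2b ff 4a 6d.
Inner hash: even-index sum = 904 mod 256 = 136; odd-index sum = 294 mod 256 = 38 → 88 26.
Outer input = (K'⊕opad) ∥ inner = 9c 11 5c 5c ∥ 88 26.
Outer hash (tag): even-index sum = 384 mod 256 = 128; odd-index sum = 147 mod 256 = 147 → 80 93.

8093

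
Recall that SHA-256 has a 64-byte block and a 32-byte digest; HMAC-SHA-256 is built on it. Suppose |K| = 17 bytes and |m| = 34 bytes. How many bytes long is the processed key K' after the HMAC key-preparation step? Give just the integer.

64

Key is 17 ≤ 64 bytes, zero-padded: |K'| = 64.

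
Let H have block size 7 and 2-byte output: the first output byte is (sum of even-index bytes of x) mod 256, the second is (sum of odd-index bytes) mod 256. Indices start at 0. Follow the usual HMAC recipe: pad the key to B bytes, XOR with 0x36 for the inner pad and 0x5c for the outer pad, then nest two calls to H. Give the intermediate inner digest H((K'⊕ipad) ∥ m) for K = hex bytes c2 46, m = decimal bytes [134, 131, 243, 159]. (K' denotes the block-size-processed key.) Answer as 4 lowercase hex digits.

Key hex bytes c2 46 is 2 bytes ≤ B = 7; zero-pad to 7 bytes: K' = c2 46 00 00 00 00 00.
K' ⊕ ipad = f4 70 36 36 36 36 36.
Inner input = f4 70 36 36 36 36 36 ∥ 86 83 f3 9f.
Inner hash: even-index sum = 696 mod 256 = 184; odd-index sum = 597 mod 256 = 85 → b8 55.

b855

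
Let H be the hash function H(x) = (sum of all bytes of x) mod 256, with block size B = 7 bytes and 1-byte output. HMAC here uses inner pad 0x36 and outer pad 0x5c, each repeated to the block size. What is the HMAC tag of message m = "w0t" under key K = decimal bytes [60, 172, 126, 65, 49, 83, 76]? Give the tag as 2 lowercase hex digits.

Key decimal bytes [60, 172, 126, 65, 49, 83, 76] = 3c ac 7e 41 31 53 4c is exactly B = 7 bytes: K' = 3c ac 7e 41 31 53 4c.
K' ⊕ ipad = 0a 9a 48 77 07 65 7a.  K' ⊕ opad = 60 f0 22 1d 6d 0f 10.
Inner input = (K'⊕ipad) ∥ m = 0a 9a 48 77 07 65 7a ∥ 77 30 74.
Inner hash: sum = 10+154+72+119+7+101+122+119+48+116 = 868; mod 256 = 100 → 64.
Outer input = (K'⊕opad) ∥ inner = 60 f0 22 1d 6d 0f 10 ∥ 64.
Outer hash (tag): sum = 96+240+34+29+109+15+16+100 = 639; mod 256 = 127 → 7f.

7f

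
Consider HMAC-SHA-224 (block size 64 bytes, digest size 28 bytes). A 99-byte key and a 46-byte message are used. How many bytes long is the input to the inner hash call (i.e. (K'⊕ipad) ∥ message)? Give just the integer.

110

Key is 99 > 64 bytes, so it is hashed to 28 bytes then zero-padded to 64: |K'| = 64.
Inner input = (K'⊕ipad) ∥ m → 64 + 46 = 110 bytes.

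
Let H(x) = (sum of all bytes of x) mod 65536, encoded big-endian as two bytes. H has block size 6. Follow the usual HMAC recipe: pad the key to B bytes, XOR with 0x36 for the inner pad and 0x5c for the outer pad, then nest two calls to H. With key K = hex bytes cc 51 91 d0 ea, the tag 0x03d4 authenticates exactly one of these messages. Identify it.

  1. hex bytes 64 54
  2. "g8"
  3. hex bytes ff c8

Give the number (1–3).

Key hex bytes cc 51 91 d0 ea is 5 bytes ≤ B = 6; zero-pad to 6 bytes: K' = cc 51 91 d0 ea 00.
K' ⊕ ipad = fa 67 a7 e6 dc 36; K' ⊕ opad = 90 0d cd 8c b6 5c.
m1: inner = H(fa 67 a7 e6 dc 36 64 54) = 04 b8; tag = H(90 0d cd 8c b6 5c 04 b8) = 03c4
m2: inner = H(fa 67 a7 e6 dc 36 67 38) = 04 9f; tag = H(90 0d cd 8c b6 5c 04 9f) = 03ab
m3: inner = H(fa 67 a7 e6 dc 36 ff c8) = 05 c7; tag = H(90 0d cd 8c b6 5c 05 c7) = 03d4 ← matches

3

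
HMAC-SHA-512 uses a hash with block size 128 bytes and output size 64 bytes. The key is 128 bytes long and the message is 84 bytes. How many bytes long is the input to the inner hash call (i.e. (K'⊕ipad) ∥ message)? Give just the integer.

Key is 128 ≤ 128 bytes, zero-padded: |K'| = 128.
Inner input = (K'⊕ipad) ∥ m → 128 + 84 = 212 bytes.

212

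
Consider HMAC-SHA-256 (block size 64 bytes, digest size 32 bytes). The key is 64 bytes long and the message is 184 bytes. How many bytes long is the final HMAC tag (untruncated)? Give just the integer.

32

The tag is one SHA-256 digest: 32 bytes.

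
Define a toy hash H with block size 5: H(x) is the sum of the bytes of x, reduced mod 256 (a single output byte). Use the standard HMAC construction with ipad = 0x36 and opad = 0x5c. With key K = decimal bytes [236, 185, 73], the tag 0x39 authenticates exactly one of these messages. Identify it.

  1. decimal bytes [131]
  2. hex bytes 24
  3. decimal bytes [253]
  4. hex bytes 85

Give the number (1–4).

1

Key decimal bytes [236, 185, 73] = ec b9 49 is 3 bytes ≤ B = 5; zero-pad to 5 bytes: K' = ec b9 49 00 00.
K' ⊕ ipad = da 8f 7f 36 36; K' ⊕ opad = b0 e5 15 5c 5c.
m1: inner = H(da 8f 7f 36 36 83) = d7; tag = H(b0 e5 15 5c 5c d7) = 39 ← matches
m2: inner = H(da 8f 7f 36 36 24) = 78; tag = H(b0 e5 15 5c 5c 78) = da
m3: inner = H(da 8f 7f 36 36 fd) = 51; tag = H(b0 e5 15 5c 5c 51) = b3
m4: inner = H(da 8f 7f 36 36 85) = d9; tag = H(b0 e5 15 5c 5c d9) = 3b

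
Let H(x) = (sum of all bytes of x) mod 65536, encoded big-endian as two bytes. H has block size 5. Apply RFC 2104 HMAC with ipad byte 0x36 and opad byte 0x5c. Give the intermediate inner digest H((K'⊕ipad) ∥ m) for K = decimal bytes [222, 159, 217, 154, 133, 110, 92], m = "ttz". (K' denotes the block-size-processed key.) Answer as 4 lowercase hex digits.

023f

Key decimal bytes [222, 159, 217, 154, 133, 110, 92] = de 9f d9 9a 85 6e 5c is 7 bytes > B = 5, so hash it first: H(key) = 04 3f, then zero-pad to 5 bytes: K' = 04 3f 00 00 00.
K' ⊕ ipad = 32 09 36 36 36.
Inner input = 32 09 36 36 36 ∥ 74 74 7a.
Inner hash: sum = 50+9+54+54+54+116+116+122 = 575 → 02 3f.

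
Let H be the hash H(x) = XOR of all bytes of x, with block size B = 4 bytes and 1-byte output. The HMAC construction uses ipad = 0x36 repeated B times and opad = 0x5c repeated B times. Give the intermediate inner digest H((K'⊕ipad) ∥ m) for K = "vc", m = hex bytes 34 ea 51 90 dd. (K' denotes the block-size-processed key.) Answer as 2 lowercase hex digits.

d7

Key "vc" = 76 63 is 2 bytes ≤ B = 4; zero-pad to 4 bytes: K' = 76 63 00 00.
K' ⊕ ipad = 40 55 36 36.
Inner input = 40 55 36 36 ∥ 34 ea 51 90 dd.
Inner hash: XOR 40⊕55⊕36⊕36⊕34⊕ea⊕51⊕90⊕dd = d7.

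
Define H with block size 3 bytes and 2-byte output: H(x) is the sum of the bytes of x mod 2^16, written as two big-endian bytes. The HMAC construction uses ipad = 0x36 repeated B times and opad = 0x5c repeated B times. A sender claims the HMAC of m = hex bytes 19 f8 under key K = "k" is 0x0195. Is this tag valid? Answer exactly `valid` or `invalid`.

invalid

Key "k" = 6b is 1 byte ≤ B = 3; zero-pad to 3 bytes: K' = 6b 00 00.
K' ⊕ ipad = 5d 36 36; K' ⊕ opad = 37 5c 5c.
Inner hash: sum = 93+54+54+25+248 = 474 → 01 da.
Outer hash (recomputed tag): sum = 55+92+92+1+218 = 458 → 01 ca.
Recomputed tag = 01ca; claimed = 0195 → mismatch.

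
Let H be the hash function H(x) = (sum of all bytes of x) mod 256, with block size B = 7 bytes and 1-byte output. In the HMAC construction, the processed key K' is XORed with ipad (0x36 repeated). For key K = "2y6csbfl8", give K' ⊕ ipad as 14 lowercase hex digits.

Key "2y6csbfl8" = 32 79 36 63 73 62 66 6c 38 is 9 bytes > B = 7, so hash it first: H(key) = 23, then zero-pad to 7 bytes: K' = 23 00 00 00 00 00 00.
XOR each byte with 0x36: 23⊕36=15, 00⊕36=36, 00⊕36=36, 00⊕36=36, 00⊕36=36, 00⊕36=36, 00⊕36=36.

15363636363636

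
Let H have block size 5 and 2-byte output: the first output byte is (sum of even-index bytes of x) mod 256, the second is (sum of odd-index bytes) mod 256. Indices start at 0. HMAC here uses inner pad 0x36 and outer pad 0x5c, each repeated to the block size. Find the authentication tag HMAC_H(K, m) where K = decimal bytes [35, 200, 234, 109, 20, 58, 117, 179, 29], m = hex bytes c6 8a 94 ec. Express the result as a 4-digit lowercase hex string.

Key decimal bytes [35, 200, 234, 109, 20, 58, 117, 179, 29] = 23 c8 ea 6d 14 3a 75 b3 1d is 9 bytes > B = 5, so hash it first: H(key) = b3 22, then zero-pad to 5 bytes: K' = b3 22 00 00 00.
K' ⊕ ipad = 85 14 36 36 36.  K' ⊕ opad = ef 7e 5c 5c 5c.
Inner input = (K'⊕ipad) ∥ m = 85 14 36 36 36 ∥ c6 8a 94 ec.
Inner hash: even-index sum = 615 mod 256 = 103; odd-index sum = 420 mod 256 = 164 → 67 a4.
Outer input = (K'⊕opad) ∥ inner = ef 7e 5c 5c 5c ∥ 67 a4.
Outer hash (tag): even-index sum = 587 mod 256 = 75; odd-index sum = 321 mod 256 = 65 → 4b 41.

4b41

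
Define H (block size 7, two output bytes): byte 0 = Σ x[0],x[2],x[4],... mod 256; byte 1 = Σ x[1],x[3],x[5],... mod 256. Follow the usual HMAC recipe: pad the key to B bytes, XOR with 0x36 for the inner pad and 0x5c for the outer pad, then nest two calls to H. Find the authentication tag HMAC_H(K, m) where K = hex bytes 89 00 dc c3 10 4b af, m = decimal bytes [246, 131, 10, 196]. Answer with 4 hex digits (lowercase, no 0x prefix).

3cc1

Key hex bytes 89 00 dc c3 10 4b af is exactly B = 7 bytes: K' = 89 00 dc c3 10 4b af.
K' ⊕ ipad = bf 36 ea f5 26 7d 99.  K' ⊕ opad = d5 5c 80 9f 4c 17 f3.
Inner input = (K'⊕ipad) ∥ m = bf 36 ea f5 26 7d 99 ∥ f6 83 0a c4.
Inner hash: even-index sum = 943 mod 256 = 175; odd-index sum = 680 mod 256 = 168 → af a8.
Outer input = (K'⊕opad) ∥ inner = d5 5c 80 9f 4c 17 f3 ∥ af a8.
Outer hash (tag): even-index sum = 828 mod 256 = 60; odd-index sum = 449 mod 256 = 193 → 3c c1.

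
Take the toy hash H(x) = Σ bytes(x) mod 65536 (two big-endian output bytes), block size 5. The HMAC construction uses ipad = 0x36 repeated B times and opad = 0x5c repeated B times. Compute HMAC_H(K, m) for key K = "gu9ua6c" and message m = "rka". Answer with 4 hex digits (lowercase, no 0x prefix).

0312

Key "gu9ua6c" = 67 75 39 75 61 36 63 is 7 bytes > B = 5, so hash it first: H(key) = 02 84, then zero-pad to 5 bytes: K' = 02 84 00 00 00.
K' ⊕ ipad = 34 b2 36 36 36.  K' ⊕ opad = 5e d8 5c 5c 5c.
Inner input = (K'⊕ipad) ∥ m = 34 b2 36 36 36 ∥ 72 6b 61.
Inner hash: sum = 52+178+54+54+54+114+107+97 = 710 → 02 c6.
Outer input = (K'⊕opad) ∥ inner = 5e d8 5c 5c 5c ∥ 02 c6.
Outer hash (tag): sum = 94+216+92+92+92+2+198 = 786 → 03 12.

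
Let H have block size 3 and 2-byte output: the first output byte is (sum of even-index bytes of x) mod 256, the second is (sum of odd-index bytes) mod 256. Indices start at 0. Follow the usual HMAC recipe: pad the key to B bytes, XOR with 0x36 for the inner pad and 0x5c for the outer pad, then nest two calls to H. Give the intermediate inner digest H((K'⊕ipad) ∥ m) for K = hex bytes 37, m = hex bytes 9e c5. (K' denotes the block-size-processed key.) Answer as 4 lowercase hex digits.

fcd4

Key hex bytes 37 is 1 byte ≤ B = 3; zero-pad to 3 bytes: K' = 37 00 00.
K' ⊕ ipad = 01 36 36.
Inner input = 01 36 36 ∥ 9e c5.
Inner hash: even-index sum = 252 mod 256 = 252; odd-index sum = 212 mod 256 = 212 → fc d4.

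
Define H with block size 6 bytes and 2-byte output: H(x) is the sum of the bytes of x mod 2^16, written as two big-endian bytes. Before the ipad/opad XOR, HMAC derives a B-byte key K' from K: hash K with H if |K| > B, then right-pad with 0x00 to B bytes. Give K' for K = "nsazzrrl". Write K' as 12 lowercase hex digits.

038600000000

|K| = 8 > B = 6, so first hash the key.
H(K): sum = 110+115+97+122+122+114+114+108 = 902 → 03 86.
Zero-pad H(K) = 03 86 to 6 bytes: K' = 03 86 00 00 00 00.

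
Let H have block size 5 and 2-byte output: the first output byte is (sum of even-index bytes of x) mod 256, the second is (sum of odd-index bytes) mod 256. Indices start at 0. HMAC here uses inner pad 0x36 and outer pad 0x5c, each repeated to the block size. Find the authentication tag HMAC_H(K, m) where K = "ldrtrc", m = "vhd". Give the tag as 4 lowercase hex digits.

Key "ldrtrc" = 6c 64 72 74 72 63 is 6 bytes > B = 5, so hash it first: H(key) = 50 3b, then zero-pad to 5 bytes: K' = 50 3b 00 00 00.
K' ⊕ ipad = 66 0d 36 36 36.  K' ⊕ opad = 0c 67 5c 5c 5c.
Inner input = (K'⊕ipad) ∥ m = 66 0d 36 36 36 ∥ 76 68 64.
Inner hash: even-index sum = 314 mod 256 = 58; odd-index sum = 285 mod 256 = 29 → 3a 1d.
Outer input = (K'⊕opad) ∥ inner = 0c 67 5c 5c 5c ∥ 3a 1d.
Outer hash (tag): even-index sum = 225 mod 256 = 225; odd-index sum = 253 mod 256 = 253 → e1 fd.

e1fd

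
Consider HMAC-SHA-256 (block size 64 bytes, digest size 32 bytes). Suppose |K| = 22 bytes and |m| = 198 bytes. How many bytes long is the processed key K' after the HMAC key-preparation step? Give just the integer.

Key is 22 ≤ 64 bytes, zero-padded: |K'| = 64.

64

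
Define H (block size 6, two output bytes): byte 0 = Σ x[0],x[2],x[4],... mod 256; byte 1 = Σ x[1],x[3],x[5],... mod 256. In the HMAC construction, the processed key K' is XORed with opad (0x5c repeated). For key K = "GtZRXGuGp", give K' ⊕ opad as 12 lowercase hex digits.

82085c5c5c5c

Key "GtZRXGuGp" = 47 74 5a 52 58 47 75 47 70 is 9 bytes > B = 6, so hash it first: H(key) = de 54, then zero-pad to 6 bytes: K' = de 54 00 00 00 00.
XOR each byte with 0x5c: de⊕5c=82, 54⊕5c=08, 00⊕5c=5c, 00⊕5c=5c, 00⊕5c=5c, 00⊕5c=5c.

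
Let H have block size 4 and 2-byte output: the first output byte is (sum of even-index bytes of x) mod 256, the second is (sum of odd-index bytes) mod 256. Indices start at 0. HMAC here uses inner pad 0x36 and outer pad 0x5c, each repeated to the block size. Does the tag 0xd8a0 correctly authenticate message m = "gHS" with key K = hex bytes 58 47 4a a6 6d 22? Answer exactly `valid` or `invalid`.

Key hex bytes 58 47 4a a6 6d 22 is 6 bytes > B = 4, so hash it first: H(key) = 0f 0f, then zero-pad to 4 bytes: K' = 0f 0f 00 00.
K' ⊕ ipad = 39 39 36 36; K' ⊕ opad = 53 53 5c 5c.
Inner hash: even-index sum = 297 mod 256 = 41; odd-index sum = 183 mod 256 = 183 → 29 b7.
Outer hash (recomputed tag): even-index sum = 216 mod 256 = 216; odd-index sum = 358 mod 256 = 102 → d8 66.
Recomputed tag = d866; claimed = d8a0 → mismatch.

invalid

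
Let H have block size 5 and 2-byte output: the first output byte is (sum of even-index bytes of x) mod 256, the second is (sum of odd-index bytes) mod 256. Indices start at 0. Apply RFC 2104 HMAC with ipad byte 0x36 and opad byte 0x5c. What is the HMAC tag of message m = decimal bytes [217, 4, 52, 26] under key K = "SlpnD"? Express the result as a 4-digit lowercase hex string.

Key "SlpnD" = 53 6c 70 6e 44 is exactly B = 5 bytes: K' = 53 6c 70 6e 44.
K' ⊕ ipad = 65 5a 46 58 72.  K' ⊕ opad = 0f 30 2c 32 18.
Inner input = (K'⊕ipad) ∥ m = 65 5a 46 58 72 ∥ d9 04 34 1a.
Inner hash: even-index sum = 315 mod 256 = 59; odd-index sum = 447 mod 256 = 191 → 3b bf.
Outer input = (K'⊕opad) ∥ inner = 0f 30 2c 32 18 ∥ 3b bf.
Outer hash (tag): even-index sum = 274 mod 256 = 18; odd-index sum = 157 mod 256 = 157 → 12 9d.

129d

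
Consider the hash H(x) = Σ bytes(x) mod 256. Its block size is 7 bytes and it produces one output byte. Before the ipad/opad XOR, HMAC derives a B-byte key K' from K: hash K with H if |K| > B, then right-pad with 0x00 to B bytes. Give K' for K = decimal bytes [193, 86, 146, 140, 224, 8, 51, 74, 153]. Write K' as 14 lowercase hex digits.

|K| = 9 > B = 7, so first hash the key.
H(K): sum = 193+86+146+140+224+8+51+74+153 = 1075; mod 256 = 51 → 33.
Zero-pad H(K) = 33 to 7 bytes: K' = 33 00 00 00 00 00 00.

33000000000000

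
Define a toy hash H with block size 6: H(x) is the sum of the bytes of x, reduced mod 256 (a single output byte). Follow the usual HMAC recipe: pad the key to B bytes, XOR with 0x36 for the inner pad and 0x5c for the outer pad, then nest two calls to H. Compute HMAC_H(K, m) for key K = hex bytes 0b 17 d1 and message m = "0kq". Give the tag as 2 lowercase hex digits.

36

Key hex bytes 0b 17 d1 is 3 bytes ≤ B = 6; zero-pad to 6 bytes: K' = 0b 17 d1 00 00 00.
K' ⊕ ipad = 3d 21 e7 36 36 36.  K' ⊕ opad = 57 4b 8d 5c 5c 5c.
Inner input = (K'⊕ipad) ∥ m = 3d 21 e7 36 36 36 ∥ 30 6b 71.
Inner hash: sum = 61+33+231+54+54+54+48+107+113 = 755; mod 256 = 243 → f3.
Outer input = (K'⊕opad) ∥ inner = 57 4b 8d 5c 5c 5c ∥ f3.
Outer hash (tag): sum = 87+75+141+92+92+92+243 = 822; mod 256 = 54 → 36.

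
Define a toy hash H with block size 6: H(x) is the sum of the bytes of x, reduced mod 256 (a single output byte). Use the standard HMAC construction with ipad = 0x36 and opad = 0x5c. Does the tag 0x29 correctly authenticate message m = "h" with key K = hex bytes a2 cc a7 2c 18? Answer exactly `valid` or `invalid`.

Key hex bytes a2 cc a7 2c 18 is 5 bytes ≤ B = 6; zero-pad to 6 bytes: K' = a2 cc a7 2c 18 00.
K' ⊕ ipad = 94 fa 91 1a 2e 36; K' ⊕ opad = fe 90 fb 70 44 5c.
Inner hash: sum = 148+250+145+26+46+54+104 = 773; mod 256 = 5 → 05.
Outer hash (recomputed tag): sum = 254+144+251+112+68+92+5 = 926; mod 256 = 158 → 9e.
Recomputed tag = 9e; claimed = 29 → mismatch.

invalid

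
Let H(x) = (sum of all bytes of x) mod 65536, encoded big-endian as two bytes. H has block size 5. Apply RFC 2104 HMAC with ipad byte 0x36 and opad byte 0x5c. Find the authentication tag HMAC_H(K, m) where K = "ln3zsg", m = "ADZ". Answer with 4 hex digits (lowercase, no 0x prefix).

Key "ln3zsg" = 6c 6e 33 7a 73 67 is 6 bytes > B = 5, so hash it first: H(key) = 02 61, then zero-pad to 5 bytes: K' = 02 61 00 00 00.
K' ⊕ ipad = 34 57 36 36 36.  K' ⊕ opad = 5e 3d 5c 5c 5c.
Inner input = (K'⊕ipad) ∥ m = 34 57 36 36 36 ∥ 41 44 5a.
Inner hash: sum = 52+87+54+54+54+65+68+90 = 524 → 02 0c.
Outer input = (K'⊕opad) ∥ inner = 5e 3d 5c 5c 5c ∥ 02 0c.
Outer hash (tag): sum = 94+61+92+92+92+2+12 = 445 → 01 bd.

01bd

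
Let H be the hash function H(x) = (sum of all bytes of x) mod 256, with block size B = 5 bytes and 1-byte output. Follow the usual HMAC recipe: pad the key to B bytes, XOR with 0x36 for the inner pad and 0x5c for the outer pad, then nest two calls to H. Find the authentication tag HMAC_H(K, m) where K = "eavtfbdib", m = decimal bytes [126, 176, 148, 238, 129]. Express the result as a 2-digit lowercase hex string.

Key "eavtfbdib" = 65 61 76 74 66 62 64 69 62 is 9 bytes > B = 5, so hash it first: H(key) = a7, then zero-pad to 5 bytes: K' = a7 00 00 00 00.
K' ⊕ ipad = 91 36 36 36 36.  K' ⊕ opad = fb 5c 5c 5c 5c.
Inner input = (K'⊕ipad) ∥ m = 91 36 36 36 36 ∥ 7e b0 94 ee 81.
Inner hash: sum = 145+54+54+54+54+126+176+148+238+129 = 1178; mod 256 = 154 → 9a.
Outer input = (K'⊕opad) ∥ inner = fb 5c 5c 5c 5c ∥ 9a.
Outer hash (tag): sum = 251+92+92+92+92+154 = 773; mod 256 = 5 → 05.

05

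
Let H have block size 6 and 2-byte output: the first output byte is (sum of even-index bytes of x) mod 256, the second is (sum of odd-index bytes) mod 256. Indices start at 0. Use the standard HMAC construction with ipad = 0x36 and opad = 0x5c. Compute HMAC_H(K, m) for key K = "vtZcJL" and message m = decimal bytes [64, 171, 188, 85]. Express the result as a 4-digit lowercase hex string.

6a88

Key "vtZcJL" = 76 74 5a 63 4a 4c is exactly B = 6 bytes: K' = 76 74 5a 63 4a 4c.
K' ⊕ ipad = 40 42 6c 55 7c 7a.  K' ⊕ opad = 2a 28 06 3f 16 10.
Inner input = (K'⊕ipad) ∥ m = 40 42 6c 55 7c 7a ∥ 40 ab bc 55.
Inner hash: even-index sum = 548 mod 256 = 36; odd-index sum = 529 mod 256 = 17 → 24 11.
Outer input = (K'⊕opad) ∥ inner = 2a 28 06 3f 16 10 ∥ 24 11.
Outer hash (tag): even-index sum = 106 mod 256 = 106; odd-index sum = 136 mod 256 = 136 → 6a 88.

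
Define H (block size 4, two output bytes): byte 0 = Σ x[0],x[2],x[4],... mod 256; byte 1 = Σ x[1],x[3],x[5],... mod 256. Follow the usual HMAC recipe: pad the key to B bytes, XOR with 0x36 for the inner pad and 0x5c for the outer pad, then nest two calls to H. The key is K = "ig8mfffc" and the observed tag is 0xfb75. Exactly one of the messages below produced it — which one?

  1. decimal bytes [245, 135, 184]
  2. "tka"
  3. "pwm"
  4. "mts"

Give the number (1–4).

3

Key "ig8mfffc" = 69 67 38 6d 66 66 66 63 is 8 bytes > B = 4, so hash it first: H(key) = 6d 9d, then zero-pad to 4 bytes: K' = 6d 9d 00 00.
K' ⊕ ipad = 5b ab 36 36; K' ⊕ opad = 31 c1 5c 5c.
m1: inner = H(5b ab 36 36 f5 87 b8) = 3e 68; tag = H(31 c1 5c 5c 3e 68) = cb85
m2: inner = H(5b ab 36 36 74 6b 61) = 66 4c; tag = H(31 c1 5c 5c 66 4c) = f369
m3: inner = H(5b ab 36 36 70 77 6d) = 6e 58; tag = H(31 c1 5c 5c 6e 58) = fb75 ← matches
m4: inner = H(5b ab 36 36 6d 74 73) = 71 55; tag = H(31 c1 5c 5c 71 55) = fe72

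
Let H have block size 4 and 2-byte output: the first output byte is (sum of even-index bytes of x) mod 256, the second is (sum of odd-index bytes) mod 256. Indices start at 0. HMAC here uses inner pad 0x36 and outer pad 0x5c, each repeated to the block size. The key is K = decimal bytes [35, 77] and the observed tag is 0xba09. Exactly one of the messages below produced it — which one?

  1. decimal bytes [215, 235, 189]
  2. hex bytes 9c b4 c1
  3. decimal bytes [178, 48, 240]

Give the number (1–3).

1

Key decimal bytes [35, 77] = 23 4d is 2 bytes ≤ B = 4; zero-pad to 4 bytes: K' = 23 4d 00 00.
K' ⊕ ipad = 15 7b 36 36; K' ⊕ opad = 7f 11 5c 5c.
m1: inner = H(15 7b 36 36 d7 eb bd) = df 9c; tag = H(7f 11 5c 5c df 9c) = ba09 ← matches
m2: inner = H(15 7b 36 36 9c b4 c1) = a8 65; tag = H(7f 11 5c 5c a8 65) = 83d2
m3: inner = H(15 7b 36 36 b2 30 f0) = ed e1; tag = H(7f 11 5c 5c ed e1) = c84e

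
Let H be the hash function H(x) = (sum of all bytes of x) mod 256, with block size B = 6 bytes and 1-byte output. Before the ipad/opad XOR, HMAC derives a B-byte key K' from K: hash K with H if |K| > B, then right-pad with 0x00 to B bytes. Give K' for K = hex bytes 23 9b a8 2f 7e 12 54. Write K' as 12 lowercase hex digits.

|K| = 7 > B = 6, so first hash the key.
H(K): sum = 35+155+168+47+126+18+84 = 633; mod 256 = 121 → 79.
Zero-pad H(K) = 79 to 6 bytes: K' = 79 00 00 00 00 00.

790000000000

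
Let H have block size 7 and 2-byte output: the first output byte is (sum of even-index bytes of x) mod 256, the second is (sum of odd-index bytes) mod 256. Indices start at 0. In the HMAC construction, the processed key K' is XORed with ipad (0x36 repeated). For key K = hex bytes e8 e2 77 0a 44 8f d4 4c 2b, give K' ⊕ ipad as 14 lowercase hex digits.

Key hex bytes e8 e2 77 0a 44 8f d4 4c 2b is 9 bytes > B = 7, so hash it first: H(key) = a2 c7, then zero-pad to 7 bytes: K' = a2 c7 00 00 00 00 00.
XOR each byte with 0x36: a2⊕36=94, c7⊕36=f1, 00⊕36=36, 00⊕36=36, 00⊕36=36, 00⊕36=36, 00⊕36=36.

94f13636363636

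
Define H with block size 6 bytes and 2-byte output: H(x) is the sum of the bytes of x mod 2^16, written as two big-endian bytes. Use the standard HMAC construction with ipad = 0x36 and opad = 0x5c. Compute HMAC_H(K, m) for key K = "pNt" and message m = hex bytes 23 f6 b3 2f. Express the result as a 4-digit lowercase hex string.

021a

Key "pNt" = 70 4e 74 is 3 bytes ≤ B = 6; zero-pad to 6 bytes: K' = 70 4e 74 00 00 00.
K' ⊕ ipad = 46 78 42 36 36 36.  K' ⊕ opad = 2c 12 28 5c 5c 5c.
Inner input = (K'⊕ipad) ∥ m = 46 78 42 36 36 36 ∥ 23 f6 b3 2f.
Inner hash: sum = 70+120+66+54+54+54+35+246+179+47 = 925 → 03 9d.
Outer input = (K'⊕opad) ∥ inner = 2c 12 28 5c 5c 5c ∥ 03 9d.
Outer hash (tag): sum = 44+18+40+92+92+92+3+157 = 538 → 02 1a.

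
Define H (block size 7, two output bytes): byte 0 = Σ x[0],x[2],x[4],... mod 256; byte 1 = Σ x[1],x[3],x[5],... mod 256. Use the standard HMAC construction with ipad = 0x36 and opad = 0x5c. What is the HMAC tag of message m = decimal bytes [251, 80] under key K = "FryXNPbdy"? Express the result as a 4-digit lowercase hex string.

77aa

Key "FryXNPbdy" = 46 72 79 58 4e 50 62 64 79 is 9 bytes > B = 7, so hash it first: H(key) = e8 7e, then zero-pad to 7 bytes: K' = e8 7e 00 00 00 00 00.
K' ⊕ ipad = de 48 36 36 36 36 36.  K' ⊕ opad = b4 22 5c 5c 5c 5c 5c.
Inner input = (K'⊕ipad) ∥ m = de 48 36 36 36 36 36 ∥ fb 50.
Inner hash: even-index sum = 464 mod 256 = 208; odd-index sum = 431 mod 256 = 175 → d0 af.
Outer input = (K'⊕opad) ∥ inner = b4 22 5c 5c 5c 5c 5c ∥ d0 af.
Outer hash (tag): even-index sum = 631 mod 256 = 119; odd-index sum = 426 mod 256 = 170 → 77 aa.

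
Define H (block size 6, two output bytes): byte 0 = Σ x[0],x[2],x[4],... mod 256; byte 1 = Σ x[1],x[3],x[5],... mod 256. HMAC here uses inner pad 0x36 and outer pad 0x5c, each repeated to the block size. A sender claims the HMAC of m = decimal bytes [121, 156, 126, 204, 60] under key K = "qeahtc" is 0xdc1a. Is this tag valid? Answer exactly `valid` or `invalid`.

invalid

Key "qeahtc" = 71 65 61 68 74 63 is exactly B = 6 bytes: K' = 71 65 61 68 74 63.
K' ⊕ ipad = 47 53 57 5e 42 55; K' ⊕ opad = 2d 39 3d 34 28 3f.
Inner hash: even-index sum = 531 mod 256 = 19; odd-index sum = 622 mod 256 = 110 → 13 6e.
Outer hash (recomputed tag): even-index sum = 165 mod 256 = 165; odd-index sum = 282 mod 256 = 26 → a5 1a.
Recomputed tag = a51a; claimed = dc1a → mismatch.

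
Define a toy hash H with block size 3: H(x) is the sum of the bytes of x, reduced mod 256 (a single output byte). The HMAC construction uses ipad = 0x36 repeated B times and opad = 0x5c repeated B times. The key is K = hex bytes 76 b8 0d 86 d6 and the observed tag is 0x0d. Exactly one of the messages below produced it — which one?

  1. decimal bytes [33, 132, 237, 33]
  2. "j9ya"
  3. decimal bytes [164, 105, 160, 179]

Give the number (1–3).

2

Key hex bytes 76 b8 0d 86 d6 is 5 bytes > B = 3, so hash it first: H(key) = 97, then zero-pad to 3 bytes: K' = 97 00 00.
K' ⊕ ipad = a1 36 36; K' ⊕ opad = cb 5c 5c.
m1: inner = H(a1 36 36 21 84 ed 21) = c0; tag = H(cb 5c 5c c0) = 43
m2: inner = H(a1 36 36 6a 39 79 61) = 8a; tag = H(cb 5c 5c 8a) = 0d ← matches
m3: inner = H(a1 36 36 a4 69 a0 b3) = 6d; tag = H(cb 5c 5c 6d) = f0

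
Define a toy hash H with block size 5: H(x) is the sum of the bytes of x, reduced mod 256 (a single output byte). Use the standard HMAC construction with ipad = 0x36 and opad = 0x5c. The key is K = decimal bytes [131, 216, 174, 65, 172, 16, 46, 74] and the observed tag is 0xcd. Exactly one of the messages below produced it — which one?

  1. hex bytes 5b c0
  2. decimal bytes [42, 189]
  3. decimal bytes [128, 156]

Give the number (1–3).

Key decimal bytes [131, 216, 174, 65, 172, 16, 46, 74] = 83 d8 ae 41 ac 10 2e 4a is 8 bytes > B = 5, so hash it first: H(key) = 7e, then zero-pad to 5 bytes: K' = 7e 00 00 00 00.
K' ⊕ ipad = 48 36 36 36 36; K' ⊕ opad = 22 5c 5c 5c 5c.
m1: inner = H(48 36 36 36 36 5b c0) = 3b; tag = H(22 5c 5c 5c 5c 3b) = cd ← matches
m2: inner = H(48 36 36 36 36 2a bd) = 07; tag = H(22 5c 5c 5c 5c 07) = 99
m3: inner = H(48 36 36 36 36 80 9c) = 3c; tag = H(22 5c 5c 5c 5c 3c) = ce

1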